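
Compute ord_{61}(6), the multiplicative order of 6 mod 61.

Since 6 ∈ (Z/61Z)^×, its order divides φ(61) = 61 − 1 = 60 = 2^2 · 3 · 5.
Divisors of 60: 1, 2, 3, 4, 5, 6, 10, 12, 15, 20, 30, 60.
Compute 6^d (mod 61) for the divisors d until we hit 1:
6^1 ≡ 6
6^2 ≡ 36
6^3 ≡ 33
6^4 ≡ 15
6^5 ≡ 29
6^6 ≡ 52
6^10 ≡ 48
6^12 ≡ 20
6^15 ≡ 50
6^20 ≡ 47
6^30 ≡ 60
6^60 ≡ 1
The smallest such exponent is 60, so the order of 6 is 60.

60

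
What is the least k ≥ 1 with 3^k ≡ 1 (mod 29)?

28

ord(3) | φ(29) = 29 − 1 = 28 = 2^2 · 7.
Divisors of 28: 1, 2, 4, 7, 14, 28.
Evaluate successive powers at the divisors of 28:
3^1 ≡ 3
3^2 ≡ 9
3^4 ≡ 23
3^7 ≡ 12
3^14 ≡ 28
3^28 ≡ 1
Therefore the multiplicative order of 3 modulo 29 is 28.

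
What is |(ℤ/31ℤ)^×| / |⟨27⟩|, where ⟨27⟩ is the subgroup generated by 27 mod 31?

ord(27) | φ(31) = 31 − 1 = 30 = 2 · 3 · 5.
Divisors of 30: 1, 2, 3, 5, 6, 10, 15, 30.
Test each divisor d:
27^1 ≡ 27 (mod 31)
27^2 ≡ 16 (mod 31)
27^3 ≡ 29 (mod 31)
27^5 ≡ 30 (mod 31)
27^6 ≡ 4 (mod 31)
27^10 ≡ 1 (mod 31) ✓
So ord_31(27) = 10, hence |⟨27⟩| = 10.
The index is φ(31) / ord(27) = 30 / 10 = 3.

3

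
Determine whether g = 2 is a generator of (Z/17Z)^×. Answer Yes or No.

No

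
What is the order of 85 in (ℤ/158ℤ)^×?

Since 85 ∈ (Z/158Z)^×, its order divides φ(158) = φ(2)·φ(79) = 1·78 = 78 = 2 · 3 · 13.
Divisors of 78: 1, 2, 3, 6, 13, 26, 39, 78.
Compute 85^d (mod 158) for the divisors d until we hit 1:
85^1 ≡ 85
85^2 ≡ 115
85^3 ≡ 137
85^6 ≡ 125
85^13 ≡ 135
85^26 ≡ 55
85^39 ≡ 157
85^78 ≡ 1
Hence ord(85) = 78.

78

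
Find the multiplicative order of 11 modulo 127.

ord(11) | φ(127) = 127 − 1 = 126 = 2 · 3^2 · 7.
Divisors of 126: 1, 2, 3, 6, 7, 9, 14, 18, 21, 42, 63, 126.
Test each divisor d:
11^1 ≡ 11 (mod 127)
11^2 ≡ 121 (mod 127)
11^3 ≡ 61 (mod 127)
11^6 ≡ 38 (mod 127)
11^7 ≡ 37 (mod 127)
11^9 ≡ 32 (mod 127)
11^14 ≡ 99 (mod 127)
11^18 ≡ 8 (mod 127)
11^21 ≡ 107 (mod 127)
11^42 ≡ 19 (mod 127)
11^63 ≡ 1 (mod 127) ✓
So ord_127(11) = 63.

63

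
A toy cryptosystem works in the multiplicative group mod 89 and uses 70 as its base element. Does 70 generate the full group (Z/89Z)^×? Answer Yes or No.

Yes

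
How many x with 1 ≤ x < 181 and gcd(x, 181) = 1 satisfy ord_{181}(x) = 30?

8

φ(181) = 181 − 1 = 180 = 2^2 · 3^2 · 5.
Since (Z/181Z)^× is cyclic of order 180, the number of elements of order d is φ(d) when d | 180 and 0 otherwise.
30 = 2 · 3 · 5 divides 180, and φ(30) = 8.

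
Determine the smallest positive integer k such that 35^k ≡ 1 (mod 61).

60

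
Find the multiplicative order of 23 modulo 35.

12

By Lagrange's theorem, ord_35(23) divides φ(35) = φ(5·7) = (5−1)·(7−1) = 4·6 = 24 = 2^3 · 3.
Divisors of 24: 1, 2, 3, 4, 6, 8, 12, 24.
Evaluate successive powers at the divisors of 24:
23^1 ≡ 23 (mod 35)
23^2 ≡ 4 (mod 35)
23^3 ≡ 22 (mod 35)
23^4 ≡ 16 (mod 35)
23^6 ≡ 29 (mod 35)
23^8 ≡ 11 (mod 35)
23^12 ≡ 1 (mod 35) ✓
So ord_35(23) = 12.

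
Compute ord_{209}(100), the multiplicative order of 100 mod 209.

ord(100) | φ(209) = φ(11·19) = (11−1)·(19−1) = 10·18 = 180 = 2^2 · 3^2 · 5.
Divisors of 180: 1, 2, 3, 4, 5, 6, 9, 10, 12, 15, 18, 20, 30, 36, 45, 60, 90, 180.
Compute 100^d (mod 209) for the divisors d until we hit 1:
100^1 ≡ 100 (mod 209)
100^2 ≡ 177 (mod 209)
100^3 ≡ 144 (mod 209)
100^4 ≡ 188 (mod 209)
100^5 ≡ 199 (mod 209)
100^6 ≡ 45 (mod 209)
100^9 ≡ 1 (mod 209) ✓
So ord_209(100) = 9.

9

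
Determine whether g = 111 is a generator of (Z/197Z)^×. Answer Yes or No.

φ(197) = 197 − 1 = 196 = 2^2 · 7^2.
It suffices to check that the order of 111 is not a proper divisor of 196: compute 111^(196/q) for q ∈ {2, 7}.
111^98 ≡ 196 (mod 197)  [q = 2: ≢ 1 ✓]
111^28 ≡ 178 (mod 197)  [q = 7: ≢ 1 ✓]
None equal 1, so ord_197(111) = 196: 111 is a primitive root.

Yes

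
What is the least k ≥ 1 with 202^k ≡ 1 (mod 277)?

69

The order of 202 must divide φ(277) = 277 − 1 = 276 = 2^2 · 3 · 23.
Divisors of 276: 1, 2, 3, 4, 6, 12, 23, 46, 69, 92, 138, 276.
Evaluate successive powers at the divisors of 276:
202^1 ≡ 202
202^2 ≡ 85
202^3 ≡ 273
202^4 ≡ 23
202^6 ≡ 16
202^12 ≡ 256
202^23 ≡ 116
202^46 ≡ 160
202^69 ≡ 1
Therefore the multiplicative order of 202 modulo 277 is 69.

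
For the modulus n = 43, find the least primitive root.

3

φ(43) = 43 − 1 = 42 = 2 · 3 · 7.
g is a primitive root iff g^(42/q) ≢ 1 (mod 43) for each prime q ∈ {2, 3, 7}.
g = 2: 2^21 ≡ 42; 2^14 ≡ 1 — hits 1, so not a primitive root.
g = 3: 3^21 ≡ 42; 3^14 ≡ 36; 3^6 ≡ 41 — none is 1, so 3 is a primitive root.
So 3 is the smallest generator of (Z/43Z)^×.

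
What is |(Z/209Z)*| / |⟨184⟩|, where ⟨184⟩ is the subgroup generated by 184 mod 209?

By Lagrange's theorem, ord_209(184) divides φ(209) = φ(11·19) = (11−1)·(19−1) = 10·18 = 180 = 2^2 · 3^2 · 5.
Divisors of 180: 1, 2, 3, 4, 5, 6, 9, 10, 12, 15, 18, 20, 30, 36, 45, 60, 90, 180.
Test each divisor d:
184^1 ≡ 184 (mod 209)
184^2 ≡ 207 (mod 209)
184^3 ≡ 50 (mod 209)
184^4 ≡ 4 (mod 209)
184^5 ≡ 109 (mod 209)
184^6 ≡ 201 (mod 209)
184^9 ≡ 18 (mod 209)
184^10 ≡ 177 (mod 209)
184^12 ≡ 64 (mod 209)
184^15 ≡ 65 (mod 209)
184^18 ≡ 115 (mod 209)
184^20 ≡ 188 (mod 209)
184^30 ≡ 45 (mod 209)
184^36 ≡ 58 (mod 209)
184^45 ≡ 208 (mod 209)
184^60 ≡ 144 (mod 209)
184^90 ≡ 1 (mod 209) ✓
The order of 184 is 90, so the subgroup it generates has 90 elements.
[(Z/209Z)^× : ⟨184⟩] = 180/90 = 2.

2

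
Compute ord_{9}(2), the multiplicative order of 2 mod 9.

6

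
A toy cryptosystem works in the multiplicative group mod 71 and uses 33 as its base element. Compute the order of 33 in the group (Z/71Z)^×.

By Lagrange's theorem, ord_71(33) divides φ(71) = 71 − 1 = 70 = 2 · 5 · 7.
Divisors of 70: 1, 2, 5, 7, 10, 14, 35, 70.
Compute 33^d (mod 71) for the divisors d until we hit 1:
33^1 ≡ 33 (mod 71)
33^2 ≡ 24 (mod 71)
33^5 ≡ 51 (mod 71)
33^7 ≡ 17 (mod 71)
33^10 ≡ 45 (mod 71)
33^14 ≡ 5 (mod 71)
33^35 ≡ 70 (mod 71)
33^70 ≡ 1 (mod 71) ✓
Therefore the multiplicative order of 33 modulo 71 is 70.

70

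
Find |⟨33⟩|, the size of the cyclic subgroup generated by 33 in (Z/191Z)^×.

190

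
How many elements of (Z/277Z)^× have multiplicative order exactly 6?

2

φ(277) = 277 − 1 = 276 = 2^2 · 3 · 23.
(Z/277Z)^× is cyclic (|G| = 276); a cyclic group of order m has exactly φ(d) elements of each order d | m, and none otherwise.
6 = 2 · 3 divides 276, and φ(6) = 2.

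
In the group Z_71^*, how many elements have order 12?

0

φ(71) = 71 − 1 = 70 = 2 · 5 · 7.
(Z/71Z)^× is cyclic (|G| = 70); a cyclic group of order m has exactly φ(d) elements of each order d | m, and none otherwise.
12 does not divide 70, so no element of (Z/71Z)^× has order 12.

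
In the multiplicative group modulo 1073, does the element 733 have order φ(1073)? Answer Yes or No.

No

1073 = 29 · 37 is a product of two distinct odd primes, so (Z/1073Z)^× ≅ (Z/29Z)^× × (Z/37Z)^× is not cyclic.
No primitive root modulo 1073 exists; in particular 733 is not one.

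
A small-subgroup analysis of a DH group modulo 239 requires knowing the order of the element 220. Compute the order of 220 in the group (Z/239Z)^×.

ord(220) | φ(239) = 239 − 1 = 238 = 2 · 7 · 17.
Divisors of 238: 1, 2, 7, 14, 17, 34, 119, 238.
Evaluate successive powers at the divisors of 238:
220^1 ≡ 220
220^2 ≡ 122
220^7 ≡ 211
220^14 ≡ 67
220^17 ≡ 44
220^34 ≡ 24
220^119 ≡ 1
Hence ord(220) = 119.

119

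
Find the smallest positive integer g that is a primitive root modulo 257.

3

φ(257) = 257 − 1 = 256 = 2^8.
Test candidates g = 2, 3, … against the prime factors q ∈ {2} of φ(257): g is a generator iff g^(256/q) ≢ 1 for every such q.
g = 2: 2^128 ≡ 1 — hits 1, so not a primitive root.
g = 3: 3^128 ≡ 256 — none is 1, so 3 is a primitive root.
So 3 is the smallest generator of (Z/257Z)^×.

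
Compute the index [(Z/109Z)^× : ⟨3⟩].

ord(3) | φ(109) = 109 − 1 = 108 = 2^2 · 3^3.
Divisors of 108: 1, 2, 3, 4, 6, 9, 12, 18, 27, 36, 54, 108.
Check 3^d mod 109 for each divisor in increasing order:
3^1 ≡ 3 (mod 109)
3^2 ≡ 9 (mod 109)
3^3 ≡ 27 (mod 109)
3^4 ≡ 81 (mod 109)
3^6 ≡ 75 (mod 109)
3^9 ≡ 63 (mod 109)
3^12 ≡ 66 (mod 109)
3^18 ≡ 45 (mod 109)
3^27 ≡ 1 (mod 109) ✓
The order of 3 is 27, so the subgroup it generates has 27 elements.
[(Z/109Z)^× : ⟨3⟩] = 108/27 = 4.

4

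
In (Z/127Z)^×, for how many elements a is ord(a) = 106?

0

φ(127) = 127 − 1 = 126 = 2 · 3^2 · 7.
Since (Z/127Z)^× is cyclic of order 126, the number of elements of order d is φ(d) when d | 126 and 0 otherwise.
Here 126 is not a multiple of 106, so there are no elements of order 106.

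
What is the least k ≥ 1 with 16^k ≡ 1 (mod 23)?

11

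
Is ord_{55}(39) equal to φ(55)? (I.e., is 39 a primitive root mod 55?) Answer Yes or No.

No

55 = 5 · 11 is a product of two distinct odd primes, so (Z/55Z)^× ≅ (Z/5Z)^× × (Z/11Z)^× is not cyclic.
No primitive root modulo 55 exists; in particular 39 is not one.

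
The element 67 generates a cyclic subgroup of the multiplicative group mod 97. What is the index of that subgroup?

By Lagrange's theorem, ord_97(67) divides φ(97) = 97 − 1 = 96 = 2^5 · 3.
Divisors of 96: 1, 2, 3, 4, 6, 8, 12, 16, 24, 32, 48, 96.
Evaluate successive powers at the divisors of 96:
67^1 ≡ 67 (mod 97)
67^2 ≡ 27 (mod 97)
67^3 ≡ 63 (mod 97)
67^4 ≡ 50 (mod 97)
67^6 ≡ 89 (mod 97)
67^8 ≡ 75 (mod 97)
67^12 ≡ 64 (mod 97)
67^16 ≡ 96 (mod 97)
67^24 ≡ 22 (mod 97)
67^32 ≡ 1 (mod 97) ✓
The order of 67 is 32, so the subgroup it generates has 32 elements.
The index is φ(97) / ord(67) = 96 / 32 = 3.

3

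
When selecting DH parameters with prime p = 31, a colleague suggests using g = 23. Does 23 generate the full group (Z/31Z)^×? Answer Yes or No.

No

φ(31) = 31 − 1 = 30 = 2 · 3 · 5.
Test 23^(30/q) mod 31 for each prime factor q of 30:
23^15 ≡ 30 (mod 31)  [q = 2: ≢ 1 ✓]
23^10 ≡ 1 (mod 31)  [q = 3: ≡ 1 ✗]
23^6 ≡ 8 (mod 31)  [q = 5: ≢ 1 ✓]
23^10 ≡ 1 shows ord(23) | 10, strictly less than φ(31); not a primitive root.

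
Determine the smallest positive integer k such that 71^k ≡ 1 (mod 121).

55

By Lagrange's theorem, ord_121(71) divides φ(121) = φ(11^2) = 11·(11−1) = 110 = 2 · 5 · 11.
Divisors of 110: 1, 2, 5, 10, 11, 22, 55, 110.
Compute 71^d (mod 121) for the divisors d until we hit 1:
71^1 ≡ 71 (mod 121)
71^2 ≡ 80 (mod 121)
71^5 ≡ 45 (mod 121)
71^10 ≡ 89 (mod 121)
71^11 ≡ 27 (mod 121)
71^22 ≡ 3 (mod 121)
71^55 ≡ 1 (mod 121) ✓
So ord_121(71) = 55.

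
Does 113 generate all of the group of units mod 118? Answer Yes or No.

Yes

φ(118) = φ(2)·φ(59) = 1·58 = 58 = 2 · 29.
An element g generates (Z/118Z)^× iff g^(58/q) ≢ 1 (mod 118) for each prime q ∈ {2, 29}.
113^29 ≡ 117 (mod 118)  [q = 2: ≢ 1 ✓]
113^2 ≡ 25 (mod 118)  [q = 29: ≢ 1 ✓]
Every test exponent gives a nontrivial residue, hence 113 generates the full group.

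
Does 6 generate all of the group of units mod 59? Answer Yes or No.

Yes

φ(59) = 59 − 1 = 58 = 2 · 29.
It suffices to check that the order of 6 is not a proper divisor of 58: compute 6^(58/q) for q ∈ {2, 29}.
6^29 ≡ 58 (mod 59)  [q = 2: ≢ 1 ✓]
6^2 ≡ 36 (mod 59)  [q = 29: ≢ 1 ✓]
Every test exponent gives a nontrivial residue, hence 6 generates the full group.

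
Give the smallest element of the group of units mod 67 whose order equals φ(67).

2

φ(67) = 67 − 1 = 66 = 2 · 3 · 11.
g is a primitive root iff g^(66/q) ≢ 1 (mod 67) for each prime q ∈ {2, 3, 11}.
g = 2: 2^33 ≡ 66; 2^22 ≡ 37; 2^6 ≡ 64 — none is 1, so 2 is a primitive root.
Hence the least primitive root of 67 is 2.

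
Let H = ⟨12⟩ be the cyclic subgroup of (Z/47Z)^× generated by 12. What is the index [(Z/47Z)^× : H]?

2

ord(12) | φ(47) = 47 − 1 = 46 = 2 · 23.
Divisors of 46: 1, 2, 23, 46.
Compute 12^d (mod 47) for the divisors d until we hit 1:
12^1 ≡ 12
12^2 ≡ 3
12^23 ≡ 1
Thus |⟨12⟩| = ord(12) = 23.
[(Z/47Z)^× : ⟨12⟩] = 46/23 = 2.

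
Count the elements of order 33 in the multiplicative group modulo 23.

φ(23) = 23 − 1 = 22 = 2 · 11.
In a cyclic group of order 22, there are φ(d) elements of order d for each divisor d of 22, and zero for non-divisors.
33 does not divide 22, so no element of (Z/23Z)^× has order 33.

0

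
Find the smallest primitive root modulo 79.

φ(79) = 79 − 1 = 78 = 2 · 3 · 13.
g is a primitive root iff g^(78/q) ≢ 1 (mod 79) for each prime q ∈ {2, 3, 13}.
g = 2: 2^39 ≡ 1 — hits 1, so not a primitive root.
g = 3: 3^39 ≡ 78; 3^26 ≡ 23; 3^6 ≡ 18 — none is 1, so 3 is a primitive root.
Hence the least primitive root of 79 is 3.

3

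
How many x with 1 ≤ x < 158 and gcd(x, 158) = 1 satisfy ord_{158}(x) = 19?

0

φ(158) = φ(2)·φ(79) = 1·78 = 78 = 2 · 3 · 13.
In a cyclic group of order 78, there are φ(d) elements of order d for each divisor d of 78, and zero for non-divisors.
Here 78 is not a multiple of 19, so there are no elements of order 19.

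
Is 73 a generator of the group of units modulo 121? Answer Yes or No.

φ(121) = φ(11^2) = 11·(11−1) = 110 = 2 · 5 · 11.
73 is a primitive root mod 121 iff 73^(φ(121)/q) ≢ 1 for every prime q | φ(121), i.e. q ∈ {2, 5, 11}.
73^55 ≡ 120 (mod 121)  [q = 2: ≢ 1 ✓]
73^22 ≡ 27 (mod 121)  [q = 5: ≢ 1 ✓]
73^10 ≡ 100 (mod 121)  [q = 11: ≢ 1 ✓]
None equal 1, so ord_121(73) = 110: 73 is a primitive root.

Yes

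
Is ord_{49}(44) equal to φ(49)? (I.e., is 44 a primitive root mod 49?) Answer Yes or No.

φ(49) = φ(7^2) = 7·(7−1) = 42 = 2 · 3 · 7.
An element g generates (Z/49Z)^× iff g^(42/q) ≢ 1 (mod 49) for each prime q ∈ {2, 3, 7}.
44^21 ≡ 1 (mod 49)  [q = 2: ≡ 1 ✗]
44^14 ≡ 18 (mod 49)  [q = 3: ≢ 1 ✓]
44^6 ≡ 43 (mod 49)  [q = 7: ≢ 1 ✓]
The check at q = 2 fails, so 44 generates a proper subgroup.

No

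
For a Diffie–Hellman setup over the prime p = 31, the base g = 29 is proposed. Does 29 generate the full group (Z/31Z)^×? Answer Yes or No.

No

φ(31) = 31 − 1 = 30 = 2 · 3 · 5.
It suffices to check that the order of 29 is not a proper divisor of 30: compute 29^(30/q) for q ∈ {2, 3, 5}.
29^15 ≡ 30 (mod 31)  [q = 2: ≢ 1 ✓]
29^10 ≡ 1 (mod 31)  [q = 3: ≡ 1 ✗]
29^6 ≡ 2 (mod 31)  [q = 5: ≢ 1 ✓]
29^10 ≡ 1 shows ord(29) | 10, strictly less than φ(31); not a primitive root.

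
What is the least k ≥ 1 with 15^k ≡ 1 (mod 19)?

By Lagrange's theorem, ord_19(15) divides φ(19) = 19 − 1 = 18 = 2 · 3^2.
Divisors of 18: 1, 2, 3, 6, 9, 18.
Compute 15^d (mod 19) for the divisors d until we hit 1:
15^1 ≡ 15 (mod 19)
15^2 ≡ 16 (mod 19)
15^3 ≡ 12 (mod 19)
15^6 ≡ 11 (mod 19)
15^9 ≡ 18 (mod 19)
15^18 ≡ 1 (mod 19) ✓
The smallest such exponent is 18, so the order of 15 is 18.

18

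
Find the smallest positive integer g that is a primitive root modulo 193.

5

φ(193) = 193 − 1 = 192 = 2^6 · 3.
Test candidates g = 2, 3, … against the prime factors q ∈ {2, 3} of φ(193): g is a generator iff g^(192/q) ≢ 1 for every such q.
g = 2: 2^96 ≡ 1 — hits 1, so not a primitive root.
g = 3: 3^96 ≡ 1 — hits 1, so not a primitive root.
g = 4: 4^96 ≡ 1 — hits 1, so not a primitive root.
g = 5: 5^96 ≡ 192; 5^64 ≡ 84 — none is 1, so 5 is a primitive root.
So 5 is the smallest generator of (Z/193Z)^×.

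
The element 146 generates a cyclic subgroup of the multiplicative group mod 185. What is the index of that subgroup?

The order of 146 must divide φ(185) = φ(5·37) = (5−1)·(37−1) = 4·36 = 144 = 2^4 · 3^2.
Divisors of 144: 1, 2, 3, 4, 6, 8, 9, 12, 16, 18, 24, 36, 48, 72, 144.
Test each divisor d:
146^1 ≡ 146
146^2 ≡ 41
146^3 ≡ 66
146^4 ≡ 16
146^6 ≡ 101
146^8 ≡ 71
146^9 ≡ 6
146^12 ≡ 26
146^16 ≡ 46
146^18 ≡ 36
146^24 ≡ 121
146^36 ≡ 1
So ord_185(146) = 36, hence |⟨146⟩| = 36.
Index = |(Z/185Z)^×| / |⟨146⟩| = 144 / 36 = 4.

4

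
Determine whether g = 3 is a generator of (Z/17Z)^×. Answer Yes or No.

φ(17) = 17 − 1 = 16 = 2^4.
3 is a primitive root mod 17 iff 3^(φ(17)/q) ≢ 1 for every prime q | φ(17), i.e. q ∈ {2}.
3^8 ≡ 16 (mod 17)  [q = 2: ≢ 1 ✓]
Every test exponent gives a nontrivial residue, hence 3 generates the full group.

Yes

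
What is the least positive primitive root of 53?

φ(53) = 53 − 1 = 52 = 2^2 · 13.
Test candidates g = 2, 3, … against the prime factors q ∈ {2, 13} of φ(53): g is a generator iff g^(52/q) ≢ 1 for every such q.
g = 2: 2^26 ≡ 52; 2^4 ≡ 16 — none is 1, so 2 is a primitive root.
So 2 is the smallest generator of (Z/53Z)^×.

2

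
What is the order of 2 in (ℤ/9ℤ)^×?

The order of 2 must divide φ(9) = φ(3^2) = 3·(3−1) = 6 = 2 · 3.
Divisors of 6: 1, 2, 3, 6.
Evaluate successive powers at the divisors of 6:
2^1 ≡ 2 (mod 9)
2^2 ≡ 4 (mod 9)
2^3 ≡ 8 (mod 9)
2^6 ≡ 1 (mod 9) ✓
Therefore the multiplicative order of 2 modulo 9 is 6.

6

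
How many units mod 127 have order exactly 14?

6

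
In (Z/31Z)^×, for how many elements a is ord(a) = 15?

8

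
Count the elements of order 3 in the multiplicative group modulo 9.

2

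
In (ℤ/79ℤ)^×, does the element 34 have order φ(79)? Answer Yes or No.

Yes

φ(79) = 79 − 1 = 78 = 2 · 3 · 13.
It suffices to check that the order of 34 is not a proper divisor of 78: compute 34^(78/q) for q ∈ {2, 3, 13}.
34^39 ≡ 78 (mod 79)  [q = 2: ≢ 1 ✓]
34^26 ≡ 23 (mod 79)  [q = 3: ≢ 1 ✓]
34^6 ≡ 22 (mod 79)  [q = 13: ≢ 1 ✓]
None equal 1, so ord_79(34) = 78: 34 is a primitive root.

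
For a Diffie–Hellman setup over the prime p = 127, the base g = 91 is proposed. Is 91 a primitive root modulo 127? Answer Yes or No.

Yes

φ(127) = 127 − 1 = 126 = 2 · 3^2 · 7.
Test 91^(126/q) mod 127 for each prime factor q of 126:
91^63 ≡ 126 (mod 127)  [q = 2: ≢ 1 ✓]
91^42 ≡ 19 (mod 127)  [q = 3: ≢ 1 ✓]
91^18 ≡ 32 (mod 127)  [q = 7: ≢ 1 ✓]
None equal 1, so ord_127(91) = 126: 91 is a primitive root.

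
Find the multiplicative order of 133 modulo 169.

39

The order of 133 must divide φ(169) = φ(13^2) = 13·(13−1) = 156 = 2^2 · 3 · 13.
Divisors of 156: 1, 2, 3, 4, 6, 12, 13, 26, 39, 52, 78, 156.
Compute 133^d (mod 169) for the divisors d until we hit 1:
133^1 ≡ 133 (mod 169)
133^2 ≡ 113 (mod 169)
133^3 ≡ 157 (mod 169)
133^4 ≡ 94 (mod 169)
133^6 ≡ 144 (mod 169)
133^12 ≡ 118 (mod 169)
133^13 ≡ 146 (mod 169)
133^26 ≡ 22 (mod 169)
133^39 ≡ 1 (mod 169) ✓
So ord_169(133) = 39.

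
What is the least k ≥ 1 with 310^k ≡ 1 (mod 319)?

Since 310 ∈ (Z/319Z)^×, its order divides φ(319) = φ(11·29) = (11−1)·(29−1) = 10·28 = 280 = 2^3 · 5 · 7.
Divisors of 280: 1, 2, 4, 5, 7, 8, 10, 14, 20, 28, 35, 40, 56, 70, 140, 280.
Check 310^d mod 319 for each divisor in increasing order:
310^1 ≡ 310 (mod 319)
310^2 ≡ 81 (mod 319)
310^4 ≡ 181 (mod 319)
310^5 ≡ 285 (mod 319)
310^7 ≡ 117 (mod 319)
310^8 ≡ 223 (mod 319)
310^10 ≡ 199 (mod 319)
310^14 ≡ 291 (mod 319)
310^20 ≡ 45 (mod 319)
310^28 ≡ 146 (mod 319)
310^35 ≡ 175 (mod 319)
310^40 ≡ 111 (mod 319)
310^56 ≡ 262 (mod 319)
310^70 ≡ 1 (mod 319) ✓
Therefore the multiplicative order of 310 modulo 319 is 70.

70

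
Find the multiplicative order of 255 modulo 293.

ord(255) | φ(293) = 293 − 1 = 292 = 2^2 · 73.
Divisors of 292: 1, 2, 4, 73, 146, 292.
Check 255^d mod 293 for each divisor in increasing order:
255^1 ≡ 255 (mod 293)
255^2 ≡ 272 (mod 293)
255^4 ≡ 148 (mod 293)
255^73 ≡ 292 (mod 293)
255^146 ≡ 1 (mod 293) ✓
Therefore the multiplicative order of 255 modulo 293 is 146.

146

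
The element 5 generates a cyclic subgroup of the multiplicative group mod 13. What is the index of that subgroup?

3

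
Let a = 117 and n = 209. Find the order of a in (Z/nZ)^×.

ord(117) | φ(209) = φ(11·19) = (11−1)·(19−1) = 10·18 = 180 = 2^2 · 3^2 · 5.
Divisors of 180: 1, 2, 3, 4, 5, 6, 9, 10, 12, 15, 18, 20, 30, 36, 45, 60, 90, 180.
Test each divisor d:
117^1 ≡ 117 (mod 209)
117^2 ≡ 104 (mod 209)
117^3 ≡ 46 (mod 209)
117^4 ≡ 157 (mod 209)
117^5 ≡ 186 (mod 209)
117^6 ≡ 26 (mod 209)
117^9 ≡ 151 (mod 209)
117^10 ≡ 111 (mod 209)
117^12 ≡ 49 (mod 209)
117^15 ≡ 164 (mod 209)
117^18 ≡ 20 (mod 209)
117^20 ≡ 199 (mod 209)
117^30 ≡ 144 (mod 209)
117^36 ≡ 191 (mod 209)
117^45 ≡ 208 (mod 209)
117^60 ≡ 45 (mod 209)
117^90 ≡ 1 (mod 209) ✓
So ord_209(117) = 90.

90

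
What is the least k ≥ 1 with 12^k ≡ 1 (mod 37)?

9

The order of 12 must divide φ(37) = 37 − 1 = 36 = 2^2 · 3^2.
Divisors of 36: 1, 2, 3, 4, 6, 9, 12, 18, 36.
Compute 12^d (mod 37) for the divisors d until we hit 1:
12^1 ≡ 12 (mod 37)
12^2 ≡ 33 (mod 37)
12^3 ≡ 26 (mod 37)
12^4 ≡ 16 (mod 37)
12^6 ≡ 10 (mod 37)
12^9 ≡ 1 (mod 37) ✓
The smallest such exponent is 9, so the order of 12 is 9.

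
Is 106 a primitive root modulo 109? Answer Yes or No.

No

φ(109) = 109 − 1 = 108 = 2^2 · 3^3.
It suffices to check that the order of 106 is not a proper divisor of 108: compute 106^(108/q) for q ∈ {2, 3}.
106^54 ≡ 1 (mod 109)  [q = 2: ≡ 1 ✗]
106^36 ≡ 63 (mod 109)  [q = 3: ≢ 1 ✓]
106^54 ≡ 1 shows ord(106) | 54, strictly less than φ(109); not a primitive root.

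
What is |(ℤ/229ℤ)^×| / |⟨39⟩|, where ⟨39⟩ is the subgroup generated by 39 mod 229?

1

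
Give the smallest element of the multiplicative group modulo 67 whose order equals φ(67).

φ(67) = 67 − 1 = 66 = 2 · 3 · 11.
g is a primitive root iff g^(66/q) ≢ 1 (mod 67) for each prime q ∈ {2, 3, 11}.
g = 2: 2^33 ≡ 66; 2^22 ≡ 37; 2^6 ≡ 64 — none is 1, so 2 is a primitive root.
Hence the least primitive root of 67 is 2.

2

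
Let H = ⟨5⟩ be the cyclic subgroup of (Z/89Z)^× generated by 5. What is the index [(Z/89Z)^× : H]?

2

The order of 5 must divide φ(89) = 89 − 1 = 88 = 2^3 · 11.
Divisors of 88: 1, 2, 4, 8, 11, 22, 44, 88.
Test each divisor d:
5^1 ≡ 5 (mod 89)
5^2 ≡ 25 (mod 89)
5^4 ≡ 2 (mod 89)
5^8 ≡ 4 (mod 89)
5^11 ≡ 55 (mod 89)
5^22 ≡ 88 (mod 89)
5^44 ≡ 1 (mod 89) ✓
Thus |⟨5⟩| = ord(5) = 44.
[(Z/89Z)^× : ⟨5⟩] = 88/44 = 2.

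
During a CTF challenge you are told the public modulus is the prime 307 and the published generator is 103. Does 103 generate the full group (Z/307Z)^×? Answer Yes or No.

φ(307) = 307 − 1 = 306 = 2 · 3^2 · 17.
103 is a primitive root mod 307 iff 103^(φ(307)/q) ≢ 1 for every prime q | φ(307), i.e. q ∈ {2, 3, 17}.
103^153 ≡ 1 (mod 307)  [q = 2: ≡ 1 ✗]
103^102 ≡ 1 (mod 307)  [q = 3: ≡ 1 ✗]
103^18 ≡ 216 (mod 307)  [q = 17: ≢ 1 ✓]
The check at q = 2 fails, so 103 generates a proper subgroup.

No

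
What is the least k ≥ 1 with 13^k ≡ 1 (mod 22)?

10

ord(13) | φ(22) = φ(2)·φ(11) = 1·10 = 10 = 2 · 5.
Divisors of 10: 1, 2, 5, 10.
Check 13^d mod 22 for each divisor in increasing order:
13^1 ≡ 13
13^2 ≡ 15
13^5 ≡ 21
13^10 ≡ 1
Hence ord(13) = 10.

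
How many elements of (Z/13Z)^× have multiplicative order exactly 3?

φ(13) = 13 − 1 = 12 = 2^2 · 3.
In a cyclic group of order 12, there are φ(d) elements of order d for each divisor d of 12, and zero for non-divisors.
3 | 12, and φ(3) = 3 − 1 = 2.

2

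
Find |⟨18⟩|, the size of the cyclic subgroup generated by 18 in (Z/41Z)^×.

5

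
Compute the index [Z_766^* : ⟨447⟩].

Since 447 ∈ (Z/766Z)^×, its order divides φ(766) = φ(2)·φ(383) = 1·382 = 382 = 2 · 191.
Divisors of 382: 1, 2, 191, 382.
Compute 447^d (mod 766) for the divisors d until we hit 1:
447^1 ≡ 447 (mod 766)
447^2 ≡ 649 (mod 766)
447^191 ≡ 1 (mod 766) ✓
The order of 447 is 191, so the subgroup it generates has 191 elements.
The index is φ(766) / ord(447) = 382 / 191 = 2.

2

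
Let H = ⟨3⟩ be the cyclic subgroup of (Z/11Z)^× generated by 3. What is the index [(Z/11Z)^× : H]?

2

Since 3 ∈ (Z/11Z)^×, its order divides φ(11) = 11 − 1 = 10 = 2 · 5.
Divisors of 10: 1, 2, 5, 10.
Compute 3^d (mod 11) for the divisors d until we hit 1:
3^1 ≡ 3 (mod 11)
3^2 ≡ 9 (mod 11)
3^5 ≡ 1 (mod 11) ✓
So ord_11(3) = 5, hence |⟨3⟩| = 5.
Index = |(Z/11Z)^×| / |⟨3⟩| = 10 / 5 = 2.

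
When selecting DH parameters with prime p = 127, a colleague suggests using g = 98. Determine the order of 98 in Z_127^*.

Since 98 ∈ (Z/127Z)^×, its order divides φ(127) = 127 − 1 = 126 = 2 · 3^2 · 7.
Divisors of 126: 1, 2, 3, 6, 7, 9, 14, 18, 21, 42, 63, 126.
Check 98^d mod 127 for each divisor in increasing order:
98^1 ≡ 98 (mod 127)
98^2 ≡ 79 (mod 127)
98^3 ≡ 122 (mod 127)
98^6 ≡ 25 (mod 127)
98^7 ≡ 37 (mod 127)
98^9 ≡ 2 (mod 127)
98^14 ≡ 99 (mod 127)
98^18 ≡ 4 (mod 127)
98^21 ≡ 107 (mod 127)
98^42 ≡ 19 (mod 127)
98^63 ≡ 1 (mod 127) ✓
So ord_127(98) = 63.

63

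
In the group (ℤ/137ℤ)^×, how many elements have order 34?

φ(137) = 137 − 1 = 136 = 2^3 · 17.
Since (Z/137Z)^× is cyclic of order 136, the number of elements of order d is φ(d) when d | 136 and 0 otherwise.
34 = 2 · 17 divides 136, and φ(34) = 16.

16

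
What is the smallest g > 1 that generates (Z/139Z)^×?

2

φ(139) = 139 − 1 = 138 = 2 · 3 · 23.
Test candidates g = 2, 3, … against the prime factors q ∈ {2, 3, 23} of φ(139): g is a generator iff g^(138/q) ≢ 1 for every such q.
g = 2: 2^69 ≡ 138; 2^46 ≡ 96; 2^6 ≡ 64 — none is 1, so 2 is a primitive root.
So 2 is the smallest generator of (Z/139Z)^×.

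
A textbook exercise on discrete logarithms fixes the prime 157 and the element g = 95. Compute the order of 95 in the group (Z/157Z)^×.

156

By Lagrange's theorem, ord_157(95) divides φ(157) = 157 − 1 = 156 = 2^2 · 3 · 13.
Divisors of 156: 1, 2, 3, 4, 6, 12, 13, 26, 39, 52, 78, 156.
Evaluate successive powers at the divisors of 156:
95^1 ≡ 95 (mod 157)
95^2 ≡ 76 (mod 157)
95^3 ≡ 155 (mod 157)
95^4 ≡ 124 (mod 157)
95^6 ≡ 4 (mod 157)
95^12 ≡ 16 (mod 157)
95^13 ≡ 107 (mod 157)
95^26 ≡ 145 (mod 157)
95^39 ≡ 129 (mod 157)
95^52 ≡ 144 (mod 157)
95^78 ≡ 156 (mod 157)
95^156 ≡ 1 (mod 157) ✓
Therefore the multiplicative order of 95 modulo 157 is 156.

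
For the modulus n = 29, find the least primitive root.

φ(29) = 29 − 1 = 28 = 2^2 · 7.
Test candidates g = 2, 3, … against the prime factors q ∈ {2, 7} of φ(29): g is a generator iff g^(28/q) ≢ 1 for every such q.
g = 2: 2^14 ≡ 28; 2^4 ≡ 16 — none is 1, so 2 is a primitive root.
Hence the least primitive root of 29 is 2.

2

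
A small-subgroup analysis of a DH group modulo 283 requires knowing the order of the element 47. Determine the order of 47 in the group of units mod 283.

282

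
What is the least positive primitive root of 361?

2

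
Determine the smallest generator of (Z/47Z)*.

φ(47) = 47 − 1 = 46 = 2 · 23.
Test candidates g = 2, 3, … against the prime factors q ∈ {2, 23} of φ(47): g is a generator iff g^(46/q) ≢ 1 for every such q.
g = 2: 2^23 ≡ 1 — hits 1, so not a primitive root.
g = 3: 3^23 ≡ 1 — hits 1, so not a primitive root.
g = 4: 4^23 ≡ 1 — hits 1, so not a primitive root.
g = 5: 5^23 ≡ 46; 5^2 ≡ 25 — none is 1, so 5 is a primitive root.
Hence the least primitive root of 47 is 5.

5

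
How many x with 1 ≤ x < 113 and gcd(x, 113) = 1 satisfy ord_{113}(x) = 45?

0

φ(113) = 113 − 1 = 112 = 2^4 · 7.
(Z/113Z)^× is cyclic (|G| = 112); a cyclic group of order m has exactly φ(d) elements of each order d | m, and none otherwise.
Since 45 ∤ 112, the count is 0.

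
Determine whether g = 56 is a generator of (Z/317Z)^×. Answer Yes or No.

Yes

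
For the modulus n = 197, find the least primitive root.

2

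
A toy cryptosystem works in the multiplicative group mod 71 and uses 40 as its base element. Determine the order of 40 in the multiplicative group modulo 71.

35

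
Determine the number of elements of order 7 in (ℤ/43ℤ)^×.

6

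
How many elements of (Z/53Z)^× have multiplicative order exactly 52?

φ(53) = 53 − 1 = 52 = 2^2 · 13.
Since (Z/53Z)^× is cyclic of order 52, the number of elements of order d is φ(d) when d | 52 and 0 otherwise.
52 = 2^2 · 13 divides 52, and φ(52) = 24.

24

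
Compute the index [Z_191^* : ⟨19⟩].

ord(19) | φ(191) = 191 − 1 = 190 = 2 · 5 · 19.
Divisors of 190: 1, 2, 5, 10, 19, 38, 95, 190.
Evaluate successive powers at the divisors of 190:
19^1 ≡ 19
19^2 ≡ 170
19^5 ≡ 166
19^10 ≡ 52
19^19 ≡ 82
19^38 ≡ 39
19^95 ≡ 190
19^190 ≡ 1
Thus |⟨19⟩| = ord(19) = 190.
The index is φ(191) / ord(19) = 190 / 190 = 1.

1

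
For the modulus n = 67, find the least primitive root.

2

φ(67) = 67 − 1 = 66 = 2 · 3 · 11.
Test candidates g = 2, 3, … against the prime factors q ∈ {2, 3, 11} of φ(67): g is a generator iff g^(66/q) ≢ 1 for every such q.
g = 2: 2^33 ≡ 66; 2^22 ≡ 37; 2^6 ≡ 64 — none is 1, so 2 is a primitive root.
The smallest primitive root modulo 67 is 2.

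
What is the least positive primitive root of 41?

φ(41) = 41 − 1 = 40 = 2^3 · 5.
Test candidates g = 2, 3, … against the prime factors q ∈ {2, 5} of φ(41): g is a generator iff g^(40/q) ≢ 1 for every such q.
g = 2: 2^20 ≡ 1 — hits 1, so not a primitive root.
g = 3: 3^20 ≡ 40; 3^8 ≡ 1 — hits 1, so not a primitive root.
g = 4: 4^20 ≡ 1 — hits 1, so not a primitive root.
g = 5: 5^20 ≡ 1 — hits 1, so not a primitive root.
g = 6: 6^20 ≡ 40; 6^8 ≡ 10 — none is 1, so 6 is a primitive root.
Hence the least primitive root of 41 is 6.

6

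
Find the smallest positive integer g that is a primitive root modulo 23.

φ(23) = 23 − 1 = 22 = 2 · 11.
Test candidates g = 2, 3, … against the prime factors q ∈ {2, 11} of φ(23): g is a generator iff g^(22/q) ≢ 1 for every such q.
g = 2: 2^11 ≡ 1 — hits 1, so not a primitive root.
g = 3: 3^11 ≡ 1 — hits 1, so not a primitive root.
g = 4: 4^11 ≡ 1 — hits 1, so not a primitive root.
g = 5: 5^11 ≡ 22; 5^2 ≡ 2 — none is 1, so 5 is a primitive root.
The smallest primitive root modulo 23 is 5.

5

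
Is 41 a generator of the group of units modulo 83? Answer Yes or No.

No

φ(83) = 83 − 1 = 82 = 2 · 41.
Test 41^(82/q) mod 83 for each prime factor q of 82:
41^41 ≡ 1 (mod 83)  [q = 2: ≡ 1 ✗]
41^2 ≡ 21 (mod 83)  [q = 41: ≢ 1 ✓]
Since 41^41 ≡ 1, the order of 41 divides 41 < 82, so 41 is not a primitive root.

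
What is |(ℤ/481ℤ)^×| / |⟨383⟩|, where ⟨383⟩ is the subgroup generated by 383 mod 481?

12

The order of 383 must divide φ(481) = φ(13·37) = (13−1)·(37−1) = 12·36 = 432 = 2^4 · 3^3.
Divisors of 432: 1, 2, 3, 4, 6, 8, 9, 12, 16, 18, 24, 27, 36, 48, 54, 72, 108, 144, 216, 432.
Check 383^d mod 481 for each divisor in increasing order:
383^1 ≡ 383 (mod 481)
383^2 ≡ 465 (mod 481)
383^3 ≡ 125 (mod 481)
383^4 ≡ 256 (mod 481)
383^6 ≡ 233 (mod 481)
383^8 ≡ 120 (mod 481)
383^9 ≡ 265 (mod 481)
383^12 ≡ 417 (mod 481)
383^16 ≡ 451 (mod 481)
383^18 ≡ 480 (mod 481)
383^24 ≡ 248 (mod 481)
383^27 ≡ 216 (mod 481)
383^36 ≡ 1 (mod 481) ✓
So ord_481(383) = 36, hence |⟨383⟩| = 36.
Index = |(Z/481Z)^×| / |⟨383⟩| = 432 / 36 = 12.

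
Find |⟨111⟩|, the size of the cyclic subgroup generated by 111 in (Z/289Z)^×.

136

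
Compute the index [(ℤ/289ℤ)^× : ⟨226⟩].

1

ord(226) | φ(289) = φ(17^2) = 17·(17−1) = 272 = 2^4 · 17.
Divisors of 272: 1, 2, 4, 8, 16, 17, 34, 68, 136, 272.
Evaluate successive powers at the divisors of 272:
226^1 ≡ 226 (mod 289)
226^2 ≡ 212 (mod 289)
226^4 ≡ 149 (mod 289)
226^8 ≡ 237 (mod 289)
226^16 ≡ 103 (mod 289)
226^17 ≡ 158 (mod 289)
226^34 ≡ 110 (mod 289)
226^68 ≡ 251 (mod 289)
226^136 ≡ 288 (mod 289)
226^272 ≡ 1 (mod 289) ✓
So ord_289(226) = 272, hence |⟨226⟩| = 272.
Index = |(Z/289Z)^×| / |⟨226⟩| = 272 / 272 = 1.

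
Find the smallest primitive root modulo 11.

2

φ(11) = 11 − 1 = 10 = 2 · 5.
g is a primitive root iff g^(10/q) ≢ 1 (mod 11) for each prime q ∈ {2, 5}.
g = 2: 2^5 ≡ 10; 2^2 ≡ 4 — none is 1, so 2 is a primitive root.
The smallest primitive root modulo 11 is 2.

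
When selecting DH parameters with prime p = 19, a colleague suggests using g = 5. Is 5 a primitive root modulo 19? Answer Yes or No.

φ(19) = 19 − 1 = 18 = 2 · 3^2.
An element g generates (Z/19Z)^× iff g^(18/q) ≢ 1 (mod 19) for each prime q ∈ {2, 3}.
5^9 ≡ 1 (mod 19)  [q = 2: ≡ 1 ✗]
5^6 ≡ 7 (mod 19)  [q = 3: ≢ 1 ✓]
The check at q = 2 fails, so 5 generates a proper subgroup.

No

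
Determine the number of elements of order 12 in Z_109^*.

4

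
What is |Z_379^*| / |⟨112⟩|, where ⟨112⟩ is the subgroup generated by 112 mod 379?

3

ord(112) | φ(379) = 379 − 1 = 378 = 2 · 3^3 · 7.
Divisors of 378: 1, 2, 3, 6, 7, 9, 14, 18, 21, 27, 42, 54, 63, 126, 189, 378.
Compute 112^d (mod 379) for the divisors d until we hit 1:
112^1 ≡ 112
112^2 ≡ 37
112^3 ≡ 354
112^6 ≡ 246
112^7 ≡ 264
112^9 ≡ 293
112^14 ≡ 339
112^18 ≡ 195
112^21 ≡ 52
112^27 ≡ 285
112^42 ≡ 51
112^54 ≡ 119
112^63 ≡ 378
112^126 ≡ 1
The order of 112 is 126, so the subgroup it generates has 126 elements.
Index = |(Z/379Z)^×| / |⟨112⟩| = 378 / 126 = 3.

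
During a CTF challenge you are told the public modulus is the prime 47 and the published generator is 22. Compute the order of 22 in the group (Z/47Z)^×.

ord(22) | φ(47) = 47 − 1 = 46 = 2 · 23.
Divisors of 46: 1, 2, 23, 46.
Evaluate successive powers at the divisors of 46:
22^1 ≡ 22
22^2 ≡ 14
22^23 ≡ 46
22^46 ≡ 1
Therefore the multiplicative order of 22 modulo 47 is 46.

46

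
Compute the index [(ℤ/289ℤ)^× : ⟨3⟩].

1

Since 3 ∈ (Z/289Z)^×, its order divides φ(289) = φ(17^2) = 17·(17−1) = 272 = 2^4 · 17.
Divisors of 272: 1, 2, 4, 8, 16, 17, 34, 68, 136, 272.
Compute 3^d (mod 289) for the divisors d until we hit 1:
3^1 ≡ 3 (mod 289)
3^2 ≡ 9 (mod 289)
3^4 ≡ 81 (mod 289)
3^8 ≡ 203 (mod 289)
3^16 ≡ 171 (mod 289)
3^17 ≡ 224 (mod 289)
3^34 ≡ 179 (mod 289)
3^68 ≡ 251 (mod 289)
3^136 ≡ 288 (mod 289)
3^272 ≡ 1 (mod 289) ✓
Thus |⟨3⟩| = ord(3) = 272.
[(Z/289Z)^× : ⟨3⟩] = 272/272 = 1.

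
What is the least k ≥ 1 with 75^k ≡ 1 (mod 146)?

9

The order of 75 must divide φ(146) = φ(2)·φ(73) = 1·72 = 72 = 2^3 · 3^2.
Divisors of 72: 1, 2, 3, 4, 6, 8, 9, 12, 18, 24, 36, 72.
Check 75^d mod 146 for each divisor in increasing order:
75^1 ≡ 75 (mod 146)
75^2 ≡ 77 (mod 146)
75^3 ≡ 81 (mod 146)
75^4 ≡ 89 (mod 146)
75^6 ≡ 137 (mod 146)
75^8 ≡ 37 (mod 146)
75^9 ≡ 1 (mod 146) ✓
Therefore the multiplicative order of 75 modulo 146 is 9.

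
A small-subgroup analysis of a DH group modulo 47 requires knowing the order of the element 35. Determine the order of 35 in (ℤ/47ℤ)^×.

Since 35 ∈ (Z/47Z)^×, its order divides φ(47) = 47 − 1 = 46 = 2 · 23.
Divisors of 46: 1, 2, 23, 46.
Compute 35^d (mod 47) for the divisors d until we hit 1:
35^1 ≡ 35
35^2 ≡ 3
35^23 ≡ 46
35^46 ≡ 1
Hence ord(35) = 46.

46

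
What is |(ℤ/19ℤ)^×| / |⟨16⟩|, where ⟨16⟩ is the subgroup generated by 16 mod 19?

2

The order of 16 must divide φ(19) = 19 − 1 = 18 = 2 · 3^2.
Divisors of 18: 1, 2, 3, 6, 9, 18.
Evaluate successive powers at the divisors of 18:
16^1 ≡ 16
16^2 ≡ 9
16^3 ≡ 11
16^6 ≡ 7
16^9 ≡ 1
Thus |⟨16⟩| = ord(16) = 9.
Index = |(Z/19Z)^×| / |⟨16⟩| = 18 / 9 = 2.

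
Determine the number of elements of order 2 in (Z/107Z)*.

φ(107) = 107 − 1 = 106 = 2 · 53.
Since (Z/107Z)^× is cyclic of order 106, the number of elements of order d is φ(d) when d | 106 and 0 otherwise.
2 | 106, and φ(2) = 2 − 1 = 1.

1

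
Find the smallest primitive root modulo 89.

φ(89) = 89 − 1 = 88 = 2^3 · 11.
g is a primitive root iff g^(88/q) ≢ 1 (mod 89) for each prime q ∈ {2, 11}.
g = 2: 2^44 ≡ 1 — hits 1, so not a primitive root.
g = 3: 3^44 ≡ 88; 3^8 ≡ 64 — none is 1, so 3 is a primitive root.
Hence the least primitive root of 89 is 3.

3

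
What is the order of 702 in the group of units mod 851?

22

Since 702 ∈ (Z/851Z)^×, its order divides φ(851) = φ(23·37) = (23−1)·(37−1) = 22·36 = 792 = 2^3 · 3^2 · 11.
Divisors of 792: 1, 2, 3, 4, 6, 8, 9, 11, 12, 18, 22, 24, 33, 36, 44, 66, 72, 88, 99, 132, 198, 264, 396, 792.
Evaluate successive powers at the divisors of 792:
702^1 ≡ 702 (mod 851)
702^2 ≡ 75 (mod 851)
702^3 ≡ 739 (mod 851)
702^4 ≡ 519 (mod 851)
702^6 ≡ 630 (mod 851)
702^8 ≡ 445 (mod 851)
702^9 ≡ 73 (mod 851)
702^11 ≡ 369 (mod 851)
702^12 ≡ 334 (mod 851)
702^18 ≡ 223 (mod 851)
702^22 ≡ 1 (mod 851) ✓
Therefore the multiplicative order of 702 modulo 851 is 22.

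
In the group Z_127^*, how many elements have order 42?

12

φ(127) = 127 − 1 = 126 = 2 · 3^2 · 7.
(Z/127Z)^× is cyclic (|G| = 126); a cyclic group of order m has exactly φ(d) elements of each order d | m, and none otherwise.
42 = 2 · 3 · 7 divides 126, and φ(42) = 12.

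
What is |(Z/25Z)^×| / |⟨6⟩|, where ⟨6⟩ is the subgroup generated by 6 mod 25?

ord(6) | φ(25) = φ(5^2) = 5·(5−1) = 20 = 2^2 · 5.
Divisors of 20: 1, 2, 4, 5, 10, 20.
Test each divisor d:
6^1 ≡ 6 (mod 25)
6^2 ≡ 11 (mod 25)
6^4 ≡ 21 (mod 25)
6^5 ≡ 1 (mod 25) ✓
So ord_25(6) = 5, hence |⟨6⟩| = 5.
[(Z/25Z)^× : ⟨6⟩] = 20/5 = 4.

4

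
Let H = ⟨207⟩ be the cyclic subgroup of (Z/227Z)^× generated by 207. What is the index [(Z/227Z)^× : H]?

ord(207) | φ(227) = 227 − 1 = 226 = 2 · 113.
Divisors of 226: 1, 2, 113, 226.
Compute 207^d (mod 227) for the divisors d until we hit 1:
207^1 ≡ 207
207^2 ≡ 173
207^113 ≡ 1
Thus |⟨207⟩| = ord(207) = 113.
The index is φ(227) / ord(207) = 226 / 113 = 2.

2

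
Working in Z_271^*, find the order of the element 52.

ord(52) | φ(271) = 271 − 1 = 270 = 2 · 3^3 · 5.
Divisors of 270: 1, 2, 3, 5, 6, 9, 10, 15, 18, 27, 30, 45, 54, 90, 135, 270.
Test each divisor d:
52^1 ≡ 52 (mod 271)
52^2 ≡ 265 (mod 271)
52^3 ≡ 230 (mod 271)
52^5 ≡ 246 (mod 271)
52^6 ≡ 55 (mod 271)
52^9 ≡ 184 (mod 271)
52^10 ≡ 83 (mod 271)
52^15 ≡ 93 (mod 271)
52^18 ≡ 252 (mod 271)
52^27 ≡ 27 (mod 271)
52^30 ≡ 248 (mod 271)
52^45 ≡ 29 (mod 271)
52^54 ≡ 187 (mod 271)
52^90 ≡ 28 (mod 271)
52^135 ≡ 270 (mod 271)
52^270 ≡ 1 (mod 271) ✓
Therefore the multiplicative order of 52 modulo 271 is 270.

270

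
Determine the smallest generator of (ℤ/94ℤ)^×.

φ(94) = φ(2)·φ(47) = 1·46 = 46 = 2 · 23.
Test candidates g = 2, 3, … against the prime factors q ∈ {2, 23} of φ(94): g is a generator iff g^(46/q) ≢ 1 for every such q.
g = 2: gcd(2, 94) = 2 > 1, not a unit — skip.
g = 3: 3^23 ≡ 1 — hits 1, so not a primitive root.
g = 4: gcd(4, 94) = 2 > 1, not a unit — skip.
g = 5: 5^23 ≡ 93; 5^2 ≡ 25 — none is 1, so 5 is a primitive root.
Hence the least primitive root of 94 is 5.

5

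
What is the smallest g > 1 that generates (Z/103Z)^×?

5

φ(103) = 103 − 1 = 102 = 2 · 3 · 17.
g is a primitive root iff g^(102/q) ≢ 1 (mod 103) for each prime q ∈ {2, 3, 17}.
g = 2: 2^51 ≡ 1 — hits 1, so not a primitive root.
g = 3: 3^51 ≡ 102; 3^34 ≡ 1 — hits 1, so not a primitive root.
g = 4: 4^51 ≡ 1 — hits 1, so not a primitive root.
g = 5: 5^51 ≡ 102; 5^34 ≡ 56; 5^6 ≡ 72 — none is 1, so 5 is a primitive root.
So 5 is the smallest generator of (Z/103Z)^×.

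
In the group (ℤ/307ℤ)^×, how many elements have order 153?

96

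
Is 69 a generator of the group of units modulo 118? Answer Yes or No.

φ(118) = φ(2)·φ(59) = 1·58 = 58 = 2 · 29.
It suffices to check that the order of 69 is not a proper divisor of 58: compute 69^(58/q) for q ∈ {2, 29}.
69^29 ≡ 117 (mod 118)  [q = 2: ≢ 1 ✓]
69^2 ≡ 41 (mod 118)  [q = 29: ≢ 1 ✓]
Every test exponent gives a nontrivial residue, hence 69 generates the full group.

Yes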